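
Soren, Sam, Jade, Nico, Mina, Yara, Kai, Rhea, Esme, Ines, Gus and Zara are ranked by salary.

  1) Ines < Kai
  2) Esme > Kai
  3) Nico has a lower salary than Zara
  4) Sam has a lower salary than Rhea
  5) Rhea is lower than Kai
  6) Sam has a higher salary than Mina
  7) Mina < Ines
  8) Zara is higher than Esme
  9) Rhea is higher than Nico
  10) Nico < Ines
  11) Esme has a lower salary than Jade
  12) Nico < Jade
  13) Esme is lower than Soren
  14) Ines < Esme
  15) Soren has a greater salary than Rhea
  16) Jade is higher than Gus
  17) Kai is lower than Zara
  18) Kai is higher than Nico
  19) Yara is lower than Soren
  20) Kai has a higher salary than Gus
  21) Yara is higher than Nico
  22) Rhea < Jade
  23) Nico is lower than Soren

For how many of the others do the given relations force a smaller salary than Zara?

8

The elements the relations force below Zara are Gus, Nico, Mina, Sam, Rhea, Ines, Kai, Esme — no chain reaches any other.
That is 8.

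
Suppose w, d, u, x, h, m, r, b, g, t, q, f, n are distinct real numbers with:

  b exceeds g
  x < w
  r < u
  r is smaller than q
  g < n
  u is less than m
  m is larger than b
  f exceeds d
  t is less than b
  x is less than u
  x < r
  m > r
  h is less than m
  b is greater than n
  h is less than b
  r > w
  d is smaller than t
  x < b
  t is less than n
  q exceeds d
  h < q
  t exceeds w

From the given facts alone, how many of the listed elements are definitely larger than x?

8

From x the given relations immediately reach w, r, u, b.
From those, t, q, m — 7 in total.
From those, n — 8 in total.
Nothing else is reachable above x; 8 in all.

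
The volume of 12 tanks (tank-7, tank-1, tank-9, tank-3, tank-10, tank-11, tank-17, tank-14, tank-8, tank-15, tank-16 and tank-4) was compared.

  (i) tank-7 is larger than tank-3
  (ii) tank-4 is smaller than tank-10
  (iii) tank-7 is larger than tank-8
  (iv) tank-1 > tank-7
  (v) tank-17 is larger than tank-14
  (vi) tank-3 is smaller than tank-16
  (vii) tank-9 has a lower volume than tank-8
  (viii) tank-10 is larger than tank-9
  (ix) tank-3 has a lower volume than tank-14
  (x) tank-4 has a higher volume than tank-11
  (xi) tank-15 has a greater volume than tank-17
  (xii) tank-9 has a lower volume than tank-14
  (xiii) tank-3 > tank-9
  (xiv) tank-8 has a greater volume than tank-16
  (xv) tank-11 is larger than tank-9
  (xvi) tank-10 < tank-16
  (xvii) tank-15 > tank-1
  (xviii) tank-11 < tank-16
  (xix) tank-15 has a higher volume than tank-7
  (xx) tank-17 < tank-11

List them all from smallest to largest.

tank-9 < tank-3 < tank-14 < tank-17 < tank-11 < tank-4 < tank-10 < tank-16 < tank-8 < tank-7 < tank-1 < tank-15

The consecutive links are each given: tank-9 < tank-3; tank-3 < tank-14; tank-14 < tank-17; tank-17 < tank-11; tank-11 < tank-4; tank-4 < tank-10; tank-10 < tank-16; tank-16 < tank-8; tank-8 < tank-7; tank-7 < tank-1; tank-1 < tank-15.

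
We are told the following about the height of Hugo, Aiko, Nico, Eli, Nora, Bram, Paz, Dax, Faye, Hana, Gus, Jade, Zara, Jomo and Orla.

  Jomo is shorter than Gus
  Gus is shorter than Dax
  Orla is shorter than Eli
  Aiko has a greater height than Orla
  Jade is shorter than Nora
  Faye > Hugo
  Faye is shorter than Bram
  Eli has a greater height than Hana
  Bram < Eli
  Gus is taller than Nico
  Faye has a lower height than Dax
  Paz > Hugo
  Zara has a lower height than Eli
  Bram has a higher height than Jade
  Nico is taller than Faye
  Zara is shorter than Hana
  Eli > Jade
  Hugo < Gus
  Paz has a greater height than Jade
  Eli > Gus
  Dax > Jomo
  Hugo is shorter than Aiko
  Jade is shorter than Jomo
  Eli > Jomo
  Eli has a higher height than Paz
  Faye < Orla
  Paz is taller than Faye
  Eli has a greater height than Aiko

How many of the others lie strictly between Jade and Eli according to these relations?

The relations place Jade below Eli. An element lies strictly between them when it is forced above Jade and also forced below Eli.
Above Jade: {Nora, Jomo, Gus, Bram, Dax, Paz}. Below Eli: {Hugo, Faye, Nico, Jomo, Orla, Gus, Zara, Hana, Bram, Aiko, Paz}.
Intersection: {Jomo, Gus, Bram, Paz} — 4.

4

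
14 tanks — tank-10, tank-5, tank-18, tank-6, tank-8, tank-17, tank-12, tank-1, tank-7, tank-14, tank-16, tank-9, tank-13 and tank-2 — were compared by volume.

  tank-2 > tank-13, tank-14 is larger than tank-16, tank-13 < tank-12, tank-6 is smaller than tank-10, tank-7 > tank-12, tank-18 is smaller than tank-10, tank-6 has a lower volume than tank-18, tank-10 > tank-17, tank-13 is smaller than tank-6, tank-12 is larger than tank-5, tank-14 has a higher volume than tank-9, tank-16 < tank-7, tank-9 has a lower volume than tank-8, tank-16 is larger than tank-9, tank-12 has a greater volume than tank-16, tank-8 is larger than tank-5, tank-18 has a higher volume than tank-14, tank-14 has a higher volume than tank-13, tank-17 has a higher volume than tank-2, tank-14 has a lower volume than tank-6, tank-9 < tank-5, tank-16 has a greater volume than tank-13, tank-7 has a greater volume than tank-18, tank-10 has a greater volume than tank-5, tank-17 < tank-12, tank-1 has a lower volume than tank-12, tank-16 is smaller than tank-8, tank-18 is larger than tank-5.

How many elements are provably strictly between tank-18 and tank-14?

Chaining upward from tank-14 reaches: tank-6, tank-7, tank-10.
Chaining downward from tank-18 reaches: tank-13, tank-9, tank-16, tank-5, tank-6.
Strictly between tank-14 and tank-18 are those in both lists: tank-6 — 1 element.

1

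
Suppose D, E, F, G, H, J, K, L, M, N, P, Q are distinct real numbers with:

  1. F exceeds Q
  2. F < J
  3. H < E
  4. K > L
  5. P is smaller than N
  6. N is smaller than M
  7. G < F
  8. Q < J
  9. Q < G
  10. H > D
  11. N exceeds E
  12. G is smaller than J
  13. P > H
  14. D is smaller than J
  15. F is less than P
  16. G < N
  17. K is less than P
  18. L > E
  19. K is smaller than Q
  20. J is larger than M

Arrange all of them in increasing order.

Nothing is placed below D, so it is least; from there D < H; H < E; E < L; L < K; K < Q; Q < G; G < F; F < P; P < N; N < M; M < J, each given directly.

D < H < E < L < K < Q < G < F < P < N < M < J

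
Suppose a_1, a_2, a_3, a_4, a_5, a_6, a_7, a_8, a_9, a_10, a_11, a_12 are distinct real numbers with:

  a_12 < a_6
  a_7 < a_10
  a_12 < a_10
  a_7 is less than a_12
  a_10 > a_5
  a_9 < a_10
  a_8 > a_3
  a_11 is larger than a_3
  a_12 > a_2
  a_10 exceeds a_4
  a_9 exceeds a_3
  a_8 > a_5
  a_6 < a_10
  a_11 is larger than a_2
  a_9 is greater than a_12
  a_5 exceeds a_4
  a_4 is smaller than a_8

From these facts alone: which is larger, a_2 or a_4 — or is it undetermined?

Following every chain through a_4: above a_4 we get a_5, a_8, a_10.
a_2 is not reached, and no chain runs the other way from a_2 to a_4.
So the given relations leave the order of a_4 and a_2 undetermined.

undetermined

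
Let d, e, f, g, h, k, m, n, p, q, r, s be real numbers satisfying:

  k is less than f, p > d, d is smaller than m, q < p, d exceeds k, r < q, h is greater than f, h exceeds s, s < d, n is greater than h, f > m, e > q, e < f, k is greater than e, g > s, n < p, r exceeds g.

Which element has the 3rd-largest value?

h

Piecing the relations together gives one ordering: s < g < r < q < e < k < d < m < f < h < n < p.
Counting 3 from the largest end gives h.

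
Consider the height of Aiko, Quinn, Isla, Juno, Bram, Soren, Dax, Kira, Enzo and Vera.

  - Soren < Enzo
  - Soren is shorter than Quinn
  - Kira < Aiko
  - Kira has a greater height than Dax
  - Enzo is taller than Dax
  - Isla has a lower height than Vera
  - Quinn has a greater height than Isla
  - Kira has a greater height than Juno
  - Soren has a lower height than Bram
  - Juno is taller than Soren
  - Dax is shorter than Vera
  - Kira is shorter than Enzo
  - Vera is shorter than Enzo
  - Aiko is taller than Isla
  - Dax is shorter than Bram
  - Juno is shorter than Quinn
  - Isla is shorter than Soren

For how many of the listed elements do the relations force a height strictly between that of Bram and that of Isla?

Chaining upward from Isla reaches: Soren, Juno, Kira, Quinn, Vera, Aiko, Enzo.
Chaining downward from Bram reaches: Dax, Soren.
Strictly between Isla and Bram are those in both lists: Soren — 1 element.

1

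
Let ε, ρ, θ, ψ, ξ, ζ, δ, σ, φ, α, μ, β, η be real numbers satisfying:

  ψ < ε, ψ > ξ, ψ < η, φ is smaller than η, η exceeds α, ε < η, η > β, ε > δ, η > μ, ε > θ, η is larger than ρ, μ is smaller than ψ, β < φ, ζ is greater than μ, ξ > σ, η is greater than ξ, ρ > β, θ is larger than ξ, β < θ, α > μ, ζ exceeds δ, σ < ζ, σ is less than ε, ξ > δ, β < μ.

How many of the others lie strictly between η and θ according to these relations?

1

Chaining upward from θ reaches: ε.
Chaining downward from η reaches: σ, β, ρ, δ, ξ, μ, ψ, φ, α, ε.
Strictly between θ and η are those in both lists: ε — 1 element.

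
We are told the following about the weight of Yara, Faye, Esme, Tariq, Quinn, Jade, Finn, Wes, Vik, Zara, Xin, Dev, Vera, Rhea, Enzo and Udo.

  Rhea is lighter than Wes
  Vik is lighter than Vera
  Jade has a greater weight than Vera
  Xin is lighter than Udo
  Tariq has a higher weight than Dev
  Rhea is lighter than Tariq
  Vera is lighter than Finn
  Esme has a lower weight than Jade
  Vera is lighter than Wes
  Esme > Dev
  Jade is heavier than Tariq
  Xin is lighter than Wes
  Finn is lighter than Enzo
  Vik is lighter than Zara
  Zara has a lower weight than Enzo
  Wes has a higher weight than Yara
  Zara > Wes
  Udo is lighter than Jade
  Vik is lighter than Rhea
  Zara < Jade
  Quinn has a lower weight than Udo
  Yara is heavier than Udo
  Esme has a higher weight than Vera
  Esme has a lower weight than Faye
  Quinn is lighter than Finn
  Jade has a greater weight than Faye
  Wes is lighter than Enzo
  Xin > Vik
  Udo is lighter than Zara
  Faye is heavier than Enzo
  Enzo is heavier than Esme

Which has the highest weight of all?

Jade

Chaining downward from Jade: directly below it, Vera, Tariq, Udo, Esme, Zara, Faye; then Vik, Quinn, Xin, Dev, Rhea, Wes, Enzo; then Yara, Finn.
That covers every other element, and nothing is given above Jade, so Jade is the highest weight.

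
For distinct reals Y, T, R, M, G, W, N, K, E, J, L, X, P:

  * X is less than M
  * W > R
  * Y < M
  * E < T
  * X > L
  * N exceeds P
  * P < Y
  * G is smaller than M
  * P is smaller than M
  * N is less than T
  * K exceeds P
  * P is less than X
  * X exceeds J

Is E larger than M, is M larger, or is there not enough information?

undetermined

Following every chain through E: above E we get T.
M is not reached, and no chain runs the other way from M to E.
So the given relations leave the order of E and M undetermined.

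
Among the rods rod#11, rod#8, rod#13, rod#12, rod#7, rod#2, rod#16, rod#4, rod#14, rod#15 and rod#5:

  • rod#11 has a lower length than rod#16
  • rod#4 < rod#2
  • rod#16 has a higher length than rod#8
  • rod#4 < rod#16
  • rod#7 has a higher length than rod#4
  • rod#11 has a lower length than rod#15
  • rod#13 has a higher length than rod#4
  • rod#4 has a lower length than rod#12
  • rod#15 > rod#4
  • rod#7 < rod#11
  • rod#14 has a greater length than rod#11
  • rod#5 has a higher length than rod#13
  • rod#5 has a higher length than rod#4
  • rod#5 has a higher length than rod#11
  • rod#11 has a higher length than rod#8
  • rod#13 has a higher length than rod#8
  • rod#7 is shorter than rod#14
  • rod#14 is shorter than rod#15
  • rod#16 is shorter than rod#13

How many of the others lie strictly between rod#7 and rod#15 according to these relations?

2

The relations place rod#7 below rod#15. An element lies strictly between them when it is forced above rod#7 and also forced below rod#15.
Above rod#7: {rod#11, rod#14, rod#16, rod#13, rod#5}. Below rod#15: {rod#8, rod#4, rod#11, rod#14}.
Intersection: {rod#11, rod#14} — 2.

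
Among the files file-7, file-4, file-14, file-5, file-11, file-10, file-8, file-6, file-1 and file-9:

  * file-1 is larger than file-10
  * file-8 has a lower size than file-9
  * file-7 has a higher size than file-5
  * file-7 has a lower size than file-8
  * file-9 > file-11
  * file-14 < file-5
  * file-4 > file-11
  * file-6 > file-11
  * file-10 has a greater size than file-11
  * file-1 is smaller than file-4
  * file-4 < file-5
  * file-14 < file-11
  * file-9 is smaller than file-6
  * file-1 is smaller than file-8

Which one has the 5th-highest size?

Chaining the given pairs: file-14 < file-11 < file-10 < file-1 < file-4 < file-5 < file-7 < file-8 < file-9 < file-6.
Counting 5 from the largest end gives file-5.

file-5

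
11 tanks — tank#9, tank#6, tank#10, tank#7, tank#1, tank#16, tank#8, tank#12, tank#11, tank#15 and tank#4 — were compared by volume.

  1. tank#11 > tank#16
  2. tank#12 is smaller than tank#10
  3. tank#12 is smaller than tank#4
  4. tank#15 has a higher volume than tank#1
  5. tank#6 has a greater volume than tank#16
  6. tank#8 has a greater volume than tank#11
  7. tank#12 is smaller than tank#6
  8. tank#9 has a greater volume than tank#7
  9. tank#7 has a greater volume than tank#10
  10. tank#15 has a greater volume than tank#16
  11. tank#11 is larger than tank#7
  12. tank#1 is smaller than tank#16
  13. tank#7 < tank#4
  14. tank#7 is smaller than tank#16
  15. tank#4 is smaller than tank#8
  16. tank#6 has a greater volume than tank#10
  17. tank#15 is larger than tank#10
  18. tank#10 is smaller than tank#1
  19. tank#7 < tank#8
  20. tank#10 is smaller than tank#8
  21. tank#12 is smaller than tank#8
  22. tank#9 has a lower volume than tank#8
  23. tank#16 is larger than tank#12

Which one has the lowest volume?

Chaining upward from tank#12: directly above it, tank#10, tank#4, tank#16, tank#8, tank#6; then tank#7, tank#1, tank#11, tank#15; then tank#9.
That covers every other element, and nothing is given below tank#12, so tank#12 is the lowest volume.

tank#12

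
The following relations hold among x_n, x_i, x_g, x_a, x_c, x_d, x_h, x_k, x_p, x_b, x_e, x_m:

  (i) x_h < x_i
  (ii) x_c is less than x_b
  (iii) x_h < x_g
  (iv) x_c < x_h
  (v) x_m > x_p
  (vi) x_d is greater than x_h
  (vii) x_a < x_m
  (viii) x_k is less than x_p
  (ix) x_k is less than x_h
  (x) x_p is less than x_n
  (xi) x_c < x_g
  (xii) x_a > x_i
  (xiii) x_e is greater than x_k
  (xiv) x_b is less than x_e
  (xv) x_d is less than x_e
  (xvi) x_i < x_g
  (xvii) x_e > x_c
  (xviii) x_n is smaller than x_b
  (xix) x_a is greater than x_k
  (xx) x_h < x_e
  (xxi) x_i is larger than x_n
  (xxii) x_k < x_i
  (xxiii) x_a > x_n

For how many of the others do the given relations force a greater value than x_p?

7

The elements the relations force above x_p are x_n, x_i, x_b, x_a, x_g, x_m, x_e — no chain reaches any other.
That is 7.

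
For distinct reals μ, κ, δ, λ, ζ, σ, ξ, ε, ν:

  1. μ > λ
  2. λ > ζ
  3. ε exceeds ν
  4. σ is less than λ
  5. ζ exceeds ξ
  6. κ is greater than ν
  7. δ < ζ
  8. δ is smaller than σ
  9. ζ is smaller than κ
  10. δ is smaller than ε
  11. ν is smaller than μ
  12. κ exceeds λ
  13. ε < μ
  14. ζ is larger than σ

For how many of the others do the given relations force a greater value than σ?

4

Directly above σ: ζ, λ.
One step further: μ, κ (4 so far).
No other element is forced above σ by the given relations, so the count is 4.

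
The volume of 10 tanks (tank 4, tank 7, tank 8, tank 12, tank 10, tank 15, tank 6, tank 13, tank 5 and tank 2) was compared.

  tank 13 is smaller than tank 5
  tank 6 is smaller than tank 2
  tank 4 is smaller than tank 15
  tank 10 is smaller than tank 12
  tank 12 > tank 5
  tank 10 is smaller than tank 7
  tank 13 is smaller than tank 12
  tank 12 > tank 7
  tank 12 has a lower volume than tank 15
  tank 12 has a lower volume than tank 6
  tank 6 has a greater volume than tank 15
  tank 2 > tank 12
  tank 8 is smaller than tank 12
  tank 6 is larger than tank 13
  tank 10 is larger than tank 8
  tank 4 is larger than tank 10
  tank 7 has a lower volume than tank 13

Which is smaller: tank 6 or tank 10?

Following the relations from tank 10: tank 10 < tank 7 < tank 13 < tank 5 < tank 12 < tank 15 < tank 6.
So tank 10 < tank 6; tank 10 is the smaller of the two.

tank 10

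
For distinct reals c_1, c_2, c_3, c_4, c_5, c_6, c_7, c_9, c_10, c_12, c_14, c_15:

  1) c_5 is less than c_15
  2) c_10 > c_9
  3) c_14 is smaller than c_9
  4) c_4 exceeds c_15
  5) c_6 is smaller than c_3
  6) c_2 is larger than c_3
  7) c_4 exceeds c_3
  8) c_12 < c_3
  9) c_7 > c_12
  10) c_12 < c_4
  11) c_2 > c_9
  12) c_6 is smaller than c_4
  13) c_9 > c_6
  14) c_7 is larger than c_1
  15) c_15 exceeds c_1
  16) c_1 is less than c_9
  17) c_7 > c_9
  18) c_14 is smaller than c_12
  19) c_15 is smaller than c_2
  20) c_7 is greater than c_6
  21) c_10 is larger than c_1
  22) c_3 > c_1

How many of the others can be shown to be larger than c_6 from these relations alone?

6

From c_6 the given relations immediately reach c_3, c_9, c_7, c_4.
From those, c_10, c_2 — 6 in total.
No other element is forced above c_6 by the given relations, so the count is 6.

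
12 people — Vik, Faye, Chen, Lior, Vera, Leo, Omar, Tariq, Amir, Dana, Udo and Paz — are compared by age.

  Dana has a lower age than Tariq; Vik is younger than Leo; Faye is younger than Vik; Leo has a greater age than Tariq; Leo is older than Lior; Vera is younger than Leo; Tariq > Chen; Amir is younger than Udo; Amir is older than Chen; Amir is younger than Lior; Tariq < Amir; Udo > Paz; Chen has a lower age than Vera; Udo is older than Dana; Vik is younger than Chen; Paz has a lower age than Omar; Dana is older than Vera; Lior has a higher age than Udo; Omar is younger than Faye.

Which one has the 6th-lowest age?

Chaining the given pairs: Paz < Omar < Faye < Vik < Chen < Vera < Dana < Tariq < Amir < Udo < Lior < Leo.
The 6th smallest is Vera.

Vera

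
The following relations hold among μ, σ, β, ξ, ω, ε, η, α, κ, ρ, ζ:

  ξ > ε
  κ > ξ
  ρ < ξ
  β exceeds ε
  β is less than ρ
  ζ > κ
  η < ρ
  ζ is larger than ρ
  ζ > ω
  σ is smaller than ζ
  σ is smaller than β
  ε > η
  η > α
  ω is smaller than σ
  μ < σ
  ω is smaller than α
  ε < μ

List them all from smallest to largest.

The consecutive links are each given: ω < α; α < η; η < ε; ε < μ; μ < σ; σ < β; β < ρ; ρ < ξ; ξ < κ; κ < ζ.

ω < α < η < ε < μ < σ < β < ρ < ξ < κ < ζ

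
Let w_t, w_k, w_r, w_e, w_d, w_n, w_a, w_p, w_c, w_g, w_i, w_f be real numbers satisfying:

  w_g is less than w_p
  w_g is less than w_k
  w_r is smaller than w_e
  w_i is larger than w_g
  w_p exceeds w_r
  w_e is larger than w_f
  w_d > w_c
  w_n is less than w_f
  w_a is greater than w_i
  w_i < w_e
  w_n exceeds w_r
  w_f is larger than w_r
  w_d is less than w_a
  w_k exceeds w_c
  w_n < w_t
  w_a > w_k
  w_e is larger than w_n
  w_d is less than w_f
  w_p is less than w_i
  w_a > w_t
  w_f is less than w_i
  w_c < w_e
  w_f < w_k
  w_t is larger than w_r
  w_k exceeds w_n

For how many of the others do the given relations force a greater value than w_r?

8

From w_r the given relations immediately reach w_n, w_f, w_p, w_e, w_t.
From those, w_i, w_k, w_a — 8 in total.
Nothing else is reachable above w_r; 8 in all.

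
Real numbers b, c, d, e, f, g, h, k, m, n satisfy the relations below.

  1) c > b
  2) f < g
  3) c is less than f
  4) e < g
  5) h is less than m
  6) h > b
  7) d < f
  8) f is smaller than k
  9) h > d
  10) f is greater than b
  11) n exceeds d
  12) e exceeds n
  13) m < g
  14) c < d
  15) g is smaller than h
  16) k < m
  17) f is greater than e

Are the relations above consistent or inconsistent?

We have h < m stated directly, yet also m < g < h by chaining the others — so m < h. Contradiction.

inconsistent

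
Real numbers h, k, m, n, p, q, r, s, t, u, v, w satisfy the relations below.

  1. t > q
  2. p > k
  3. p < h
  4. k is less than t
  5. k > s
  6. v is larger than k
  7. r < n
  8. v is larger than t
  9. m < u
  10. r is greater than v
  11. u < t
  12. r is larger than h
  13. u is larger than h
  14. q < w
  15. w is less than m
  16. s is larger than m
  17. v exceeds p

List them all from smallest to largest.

Nothing is placed below q, so it is least; from there q < w; w < m; m < s; s < k; k < p; p < h; h < u; u < t; t < v; v < r; r < n, each given directly.

q < w < m < s < k < p < h < u < t < v < r < n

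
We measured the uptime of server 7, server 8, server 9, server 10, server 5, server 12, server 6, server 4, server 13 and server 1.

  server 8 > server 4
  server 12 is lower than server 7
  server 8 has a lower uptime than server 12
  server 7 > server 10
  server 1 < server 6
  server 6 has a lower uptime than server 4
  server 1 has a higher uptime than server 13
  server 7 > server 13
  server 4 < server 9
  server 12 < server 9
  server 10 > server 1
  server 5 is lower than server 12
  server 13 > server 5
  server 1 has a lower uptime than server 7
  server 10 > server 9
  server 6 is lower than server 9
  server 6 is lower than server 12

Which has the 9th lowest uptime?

server 10

The consecutive relations fix a unique order: server 5 < server 13 < server 1 < server 6 < server 4 < server 8 < server 12 < server 9 < server 10 < server 7.
The 9th smallest is server 10.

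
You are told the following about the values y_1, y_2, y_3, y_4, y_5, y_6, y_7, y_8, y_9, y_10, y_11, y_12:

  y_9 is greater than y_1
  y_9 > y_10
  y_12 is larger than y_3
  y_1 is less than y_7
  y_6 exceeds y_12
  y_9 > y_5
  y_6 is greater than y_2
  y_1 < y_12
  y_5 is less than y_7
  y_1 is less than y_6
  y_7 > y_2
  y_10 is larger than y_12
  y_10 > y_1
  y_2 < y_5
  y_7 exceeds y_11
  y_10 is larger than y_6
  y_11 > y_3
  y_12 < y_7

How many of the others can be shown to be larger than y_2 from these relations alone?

5

Directly above y_2: y_5, y_6, y_7.
One step further: y_10, y_9 (5 so far).
No other element is forced above y_2 by the given relations, so the count is 5.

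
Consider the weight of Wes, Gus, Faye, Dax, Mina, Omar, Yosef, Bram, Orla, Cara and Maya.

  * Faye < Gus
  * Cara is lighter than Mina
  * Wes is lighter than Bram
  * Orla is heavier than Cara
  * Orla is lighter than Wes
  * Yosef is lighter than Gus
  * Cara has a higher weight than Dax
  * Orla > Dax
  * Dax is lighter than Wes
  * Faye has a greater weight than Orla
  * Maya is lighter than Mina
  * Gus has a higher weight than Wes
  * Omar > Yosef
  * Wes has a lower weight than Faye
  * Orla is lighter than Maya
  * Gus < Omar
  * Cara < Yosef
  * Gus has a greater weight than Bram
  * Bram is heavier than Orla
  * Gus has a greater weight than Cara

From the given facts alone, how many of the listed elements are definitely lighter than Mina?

4

Directly below Mina: Cara, Maya.
One step further: Dax, Orla (4 so far).
Nothing else is reachable below Mina; 4 in all.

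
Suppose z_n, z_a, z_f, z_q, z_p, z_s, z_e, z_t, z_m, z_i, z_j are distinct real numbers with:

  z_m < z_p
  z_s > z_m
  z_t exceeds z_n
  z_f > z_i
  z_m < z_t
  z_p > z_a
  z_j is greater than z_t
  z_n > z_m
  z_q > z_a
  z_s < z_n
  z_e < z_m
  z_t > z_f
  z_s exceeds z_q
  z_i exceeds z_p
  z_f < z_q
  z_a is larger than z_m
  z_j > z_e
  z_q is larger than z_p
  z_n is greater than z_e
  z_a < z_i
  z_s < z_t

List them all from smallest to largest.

z_e < z_m < z_a < z_p < z_i < z_f < z_q < z_s < z_n < z_t < z_j

The consecutive links are each given: z_e < z_m; z_m < z_a; z_a < z_p; z_p < z_i; z_i < z_f; z_f < z_q; z_q < z_s; z_s < z_n; z_n < z_t; z_t < z_j.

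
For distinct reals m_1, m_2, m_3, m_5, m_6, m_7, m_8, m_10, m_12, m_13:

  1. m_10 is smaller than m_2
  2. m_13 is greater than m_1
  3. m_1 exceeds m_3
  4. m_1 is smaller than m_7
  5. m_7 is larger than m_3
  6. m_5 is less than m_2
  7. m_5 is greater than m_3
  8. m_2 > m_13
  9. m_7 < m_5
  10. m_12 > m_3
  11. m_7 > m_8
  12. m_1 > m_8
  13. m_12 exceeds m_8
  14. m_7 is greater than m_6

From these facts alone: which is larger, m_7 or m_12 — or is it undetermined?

undetermined

Following every chain through m_12: below m_12 we get m_8, m_3.
m_7 is not reached, and no chain runs the other way from m_7 to m_12.
So the given relations leave the order of m_12 and m_7 undetermined.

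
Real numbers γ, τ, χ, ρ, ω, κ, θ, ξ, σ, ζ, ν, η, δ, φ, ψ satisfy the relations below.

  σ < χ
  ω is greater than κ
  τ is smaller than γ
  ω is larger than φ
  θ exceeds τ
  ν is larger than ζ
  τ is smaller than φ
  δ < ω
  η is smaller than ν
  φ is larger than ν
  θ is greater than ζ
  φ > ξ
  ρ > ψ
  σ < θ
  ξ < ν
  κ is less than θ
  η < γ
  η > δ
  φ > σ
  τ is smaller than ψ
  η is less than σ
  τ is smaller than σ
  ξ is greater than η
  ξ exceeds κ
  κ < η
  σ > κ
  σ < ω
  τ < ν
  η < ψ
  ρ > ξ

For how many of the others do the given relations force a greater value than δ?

11

Directly above δ: η, ω.
One step further: ξ, σ, ψ, ν, γ (7 so far).
One step further: χ, φ, ρ, θ (11 so far).
Nothing else is reachable above δ; 11 in all.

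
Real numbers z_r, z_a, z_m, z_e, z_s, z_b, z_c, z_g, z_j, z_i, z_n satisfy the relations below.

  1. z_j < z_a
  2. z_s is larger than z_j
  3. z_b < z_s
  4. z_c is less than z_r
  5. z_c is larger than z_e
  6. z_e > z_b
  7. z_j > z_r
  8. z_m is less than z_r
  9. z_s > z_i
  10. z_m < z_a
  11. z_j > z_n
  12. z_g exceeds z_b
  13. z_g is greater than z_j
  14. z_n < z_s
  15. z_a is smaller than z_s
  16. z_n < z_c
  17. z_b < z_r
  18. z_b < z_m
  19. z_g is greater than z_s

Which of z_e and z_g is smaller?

z_e

z_e < z_c < z_r < z_j < z_a < z_s < z_g, by transitivity through z_c, z_r, z_j, z_a, z_s.
So z_e < z_g; z_e is the smaller of the two.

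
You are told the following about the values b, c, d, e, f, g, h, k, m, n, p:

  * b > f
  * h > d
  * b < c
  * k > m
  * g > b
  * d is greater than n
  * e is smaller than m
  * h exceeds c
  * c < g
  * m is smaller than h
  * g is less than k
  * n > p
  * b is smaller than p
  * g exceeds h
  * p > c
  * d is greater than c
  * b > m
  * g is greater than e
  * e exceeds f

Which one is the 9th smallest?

h

The consecutive relations fix a unique order: f < e < m < b < c < p < n < d < h < g < k.
Counting 9 from the smallest end gives h.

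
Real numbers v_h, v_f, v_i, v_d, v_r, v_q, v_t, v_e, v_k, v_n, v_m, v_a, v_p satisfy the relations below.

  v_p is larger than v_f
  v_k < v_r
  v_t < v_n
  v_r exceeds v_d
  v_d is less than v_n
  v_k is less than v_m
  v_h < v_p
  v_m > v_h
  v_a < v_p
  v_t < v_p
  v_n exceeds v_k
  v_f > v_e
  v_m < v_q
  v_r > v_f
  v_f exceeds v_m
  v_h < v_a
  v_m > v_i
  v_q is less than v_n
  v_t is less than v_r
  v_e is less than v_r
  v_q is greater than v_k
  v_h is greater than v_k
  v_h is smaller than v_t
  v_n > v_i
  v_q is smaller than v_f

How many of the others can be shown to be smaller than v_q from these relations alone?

4

Directly below v_q: v_k, v_m.
One step further: v_i, v_h (4 so far).
No other element is forced below v_q by the given relations, so the count is 4.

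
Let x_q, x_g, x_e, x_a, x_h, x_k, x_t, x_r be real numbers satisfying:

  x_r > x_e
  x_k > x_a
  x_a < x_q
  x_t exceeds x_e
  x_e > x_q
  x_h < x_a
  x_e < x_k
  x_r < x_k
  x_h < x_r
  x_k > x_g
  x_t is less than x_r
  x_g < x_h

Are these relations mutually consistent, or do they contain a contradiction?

The single ordering x_g < x_h < x_a < x_q < x_e < x_t < x_r < x_k satisfies every listed relation, so no contradiction arises.

consistent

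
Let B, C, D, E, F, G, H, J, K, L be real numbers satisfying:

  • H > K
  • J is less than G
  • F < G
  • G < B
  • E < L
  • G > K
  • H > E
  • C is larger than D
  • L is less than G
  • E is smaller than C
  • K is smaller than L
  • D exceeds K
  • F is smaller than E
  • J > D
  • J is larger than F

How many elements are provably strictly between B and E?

The relations place E below B. An element lies strictly between them when it is forced above E and also forced below B.
Above E: {L, H, G, C}. Below B: {F, K, L, D, J, G}.
Intersection: {L, G} — 2.

2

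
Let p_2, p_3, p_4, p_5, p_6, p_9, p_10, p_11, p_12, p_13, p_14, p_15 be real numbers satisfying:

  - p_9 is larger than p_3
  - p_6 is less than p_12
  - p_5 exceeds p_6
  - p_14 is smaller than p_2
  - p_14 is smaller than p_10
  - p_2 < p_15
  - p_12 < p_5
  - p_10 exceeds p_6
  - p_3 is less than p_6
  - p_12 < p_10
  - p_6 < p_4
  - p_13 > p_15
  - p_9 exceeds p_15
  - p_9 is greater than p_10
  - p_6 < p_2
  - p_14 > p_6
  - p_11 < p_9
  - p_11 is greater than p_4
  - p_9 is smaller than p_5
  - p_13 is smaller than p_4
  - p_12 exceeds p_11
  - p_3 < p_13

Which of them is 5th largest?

p_11

Piecing the relations together gives one ordering: p_3 < p_6 < p_14 < p_2 < p_15 < p_13 < p_4 < p_11 < p_12 < p_10 < p_9 < p_5.
Counting 5 from the largest end gives p_11.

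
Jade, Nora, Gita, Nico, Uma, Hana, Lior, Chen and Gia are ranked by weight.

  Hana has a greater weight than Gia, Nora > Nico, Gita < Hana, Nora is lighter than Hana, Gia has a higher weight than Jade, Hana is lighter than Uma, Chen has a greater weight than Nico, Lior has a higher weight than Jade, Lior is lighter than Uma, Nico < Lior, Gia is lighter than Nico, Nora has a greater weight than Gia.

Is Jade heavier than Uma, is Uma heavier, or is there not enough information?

Jade < Gia and Gia < Nico give Jade < Nico.
With Nico < Nora: Jade < Gia < Nico < Nora.
Then Nora < Hana extends the chain to Hana.
Then Hana < Uma extends the chain to Uma.
So Uma is heavier.

Uma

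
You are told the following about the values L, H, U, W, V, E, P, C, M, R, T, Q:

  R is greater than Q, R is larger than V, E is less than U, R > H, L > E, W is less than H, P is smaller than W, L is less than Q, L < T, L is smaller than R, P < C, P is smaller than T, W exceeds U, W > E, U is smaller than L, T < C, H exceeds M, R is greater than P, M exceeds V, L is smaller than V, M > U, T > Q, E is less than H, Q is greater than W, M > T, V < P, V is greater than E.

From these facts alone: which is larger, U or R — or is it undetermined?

R

The relevant relations are U < L; L < V; V < P; P < W; W < Q; Q < T; T < M; M < H; H < R.
Together: U < L < V < P < W < Q < T < M < H < R.
So R is larger.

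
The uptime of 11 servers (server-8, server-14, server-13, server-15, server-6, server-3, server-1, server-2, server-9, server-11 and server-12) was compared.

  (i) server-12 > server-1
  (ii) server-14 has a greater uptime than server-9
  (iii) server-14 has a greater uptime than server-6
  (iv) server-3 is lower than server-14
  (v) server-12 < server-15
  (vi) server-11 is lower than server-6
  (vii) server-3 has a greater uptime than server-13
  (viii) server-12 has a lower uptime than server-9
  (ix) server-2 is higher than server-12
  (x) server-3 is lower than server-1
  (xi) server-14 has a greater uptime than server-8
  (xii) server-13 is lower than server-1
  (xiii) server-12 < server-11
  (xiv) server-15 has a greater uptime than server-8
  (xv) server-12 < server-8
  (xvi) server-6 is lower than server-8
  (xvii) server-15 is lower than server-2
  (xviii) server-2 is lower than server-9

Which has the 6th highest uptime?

server-6

Chaining the given pairs: server-13 < server-3 < server-1 < server-12 < server-11 < server-6 < server-8 < server-15 < server-2 < server-9 < server-14.
Counting 6 from the largest end gives server-6.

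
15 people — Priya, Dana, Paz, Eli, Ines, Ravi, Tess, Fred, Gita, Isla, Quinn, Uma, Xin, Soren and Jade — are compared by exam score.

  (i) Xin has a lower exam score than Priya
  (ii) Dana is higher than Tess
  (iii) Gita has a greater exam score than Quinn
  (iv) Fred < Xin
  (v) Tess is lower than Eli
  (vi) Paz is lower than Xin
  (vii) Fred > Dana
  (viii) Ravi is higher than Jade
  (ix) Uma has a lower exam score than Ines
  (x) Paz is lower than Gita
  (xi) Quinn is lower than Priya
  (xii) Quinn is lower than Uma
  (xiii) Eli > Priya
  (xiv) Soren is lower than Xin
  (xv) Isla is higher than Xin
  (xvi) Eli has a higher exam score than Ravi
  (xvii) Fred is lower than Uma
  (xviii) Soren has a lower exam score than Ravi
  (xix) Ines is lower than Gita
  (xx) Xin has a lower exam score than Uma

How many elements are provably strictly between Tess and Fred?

The relations place Tess below Fred. An element lies strictly between them when it is forced above Tess and also forced below Fred.
Above Tess: {Dana, Xin, Priya, Uma, Eli, Ines, Isla, Gita}. Below Fred: {Dana}.
Intersection: {Dana} — 1.

1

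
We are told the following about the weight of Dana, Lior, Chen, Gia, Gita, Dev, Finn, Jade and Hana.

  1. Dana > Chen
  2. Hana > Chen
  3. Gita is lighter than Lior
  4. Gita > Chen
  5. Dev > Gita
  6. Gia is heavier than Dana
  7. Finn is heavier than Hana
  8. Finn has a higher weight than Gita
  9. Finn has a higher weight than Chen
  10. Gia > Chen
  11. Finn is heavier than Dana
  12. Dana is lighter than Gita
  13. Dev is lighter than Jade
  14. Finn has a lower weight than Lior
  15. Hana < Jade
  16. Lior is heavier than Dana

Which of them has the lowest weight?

Chen

Dana is not least since Chen < Dana; Hana is not least since Chen < Hana; Gita is not least since Chen < Gita; Dev is not least since Gita < Dev; Jade is not least since Dev < Jade; Gia is not least since Chen < Gia; Finn is not least since Chen < Finn; Lior is not least since Gita < Lior.
Only Chen has nothing below it, so Chen is the lowest weight.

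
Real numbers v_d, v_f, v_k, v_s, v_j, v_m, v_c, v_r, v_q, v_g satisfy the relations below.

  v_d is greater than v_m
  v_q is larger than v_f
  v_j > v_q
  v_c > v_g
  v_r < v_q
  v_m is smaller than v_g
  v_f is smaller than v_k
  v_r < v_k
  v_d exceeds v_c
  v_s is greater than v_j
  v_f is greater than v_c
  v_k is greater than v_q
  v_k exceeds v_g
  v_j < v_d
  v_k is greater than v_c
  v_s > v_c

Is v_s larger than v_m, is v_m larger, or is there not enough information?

v_s

v_m < v_g and v_g < v_c give v_m < v_c.
With v_c < v_f: v_m < v_g < v_c < v_f.
Then v_f < v_q extends the chain to v_q.
Then v_q < v_j extends the chain to v_j.
With v_j < v_s: v_m < v_g < v_c < v_f < v_q < v_j < v_s.
So v_s is larger.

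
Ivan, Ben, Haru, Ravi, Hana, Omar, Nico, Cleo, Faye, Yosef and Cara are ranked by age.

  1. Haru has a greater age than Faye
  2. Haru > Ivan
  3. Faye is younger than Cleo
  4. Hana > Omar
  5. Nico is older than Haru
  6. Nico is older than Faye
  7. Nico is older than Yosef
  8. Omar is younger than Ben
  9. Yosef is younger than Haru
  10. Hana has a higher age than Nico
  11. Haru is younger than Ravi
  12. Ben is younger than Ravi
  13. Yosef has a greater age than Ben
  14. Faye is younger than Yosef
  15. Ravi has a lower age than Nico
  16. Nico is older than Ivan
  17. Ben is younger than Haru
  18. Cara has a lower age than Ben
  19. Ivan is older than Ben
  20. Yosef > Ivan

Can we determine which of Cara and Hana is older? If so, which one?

Cara < Ben and Ben < Ivan give Cara < Ivan.
Then Ivan < Yosef extends the chain to Yosef.
Then Yosef < Haru extends the chain to Haru.
With Haru < Ravi: Cara < Ben < Ivan < Yosef < Haru < Ravi.
Then Ravi < Nico extends the chain to Nico.
Then Nico < Hana extends the chain to Hana.
So Hana is older.

Hana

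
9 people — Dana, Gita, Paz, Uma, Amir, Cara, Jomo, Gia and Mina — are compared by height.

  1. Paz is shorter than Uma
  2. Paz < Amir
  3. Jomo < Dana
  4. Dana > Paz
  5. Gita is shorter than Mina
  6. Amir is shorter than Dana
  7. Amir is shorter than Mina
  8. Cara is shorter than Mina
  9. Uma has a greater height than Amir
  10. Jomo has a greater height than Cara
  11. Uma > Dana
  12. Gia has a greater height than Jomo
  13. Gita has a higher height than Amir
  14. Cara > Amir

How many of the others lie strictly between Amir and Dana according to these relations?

Chaining upward from Amir reaches: Cara, Jomo, Gia, Uma, Gita, Mina.
Chaining downward from Dana reaches: Paz, Cara, Jomo.
Strictly between Amir and Dana are those in both lists: Cara, Jomo — 2 elements.

2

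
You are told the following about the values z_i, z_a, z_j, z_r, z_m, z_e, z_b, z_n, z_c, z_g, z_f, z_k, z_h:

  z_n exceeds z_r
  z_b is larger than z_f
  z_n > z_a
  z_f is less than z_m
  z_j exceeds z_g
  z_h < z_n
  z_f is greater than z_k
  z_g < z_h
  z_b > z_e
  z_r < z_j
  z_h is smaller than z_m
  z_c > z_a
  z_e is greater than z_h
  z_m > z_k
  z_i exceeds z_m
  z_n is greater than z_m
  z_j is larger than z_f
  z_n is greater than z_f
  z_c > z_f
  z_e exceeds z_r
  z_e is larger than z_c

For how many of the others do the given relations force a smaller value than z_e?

7

Directly below z_e: z_r, z_h, z_c.
One step further: z_a, z_g, z_f (6 so far).
One step further: z_k (7 so far).
No other element is forced below z_e by the given relations, so the count is 7.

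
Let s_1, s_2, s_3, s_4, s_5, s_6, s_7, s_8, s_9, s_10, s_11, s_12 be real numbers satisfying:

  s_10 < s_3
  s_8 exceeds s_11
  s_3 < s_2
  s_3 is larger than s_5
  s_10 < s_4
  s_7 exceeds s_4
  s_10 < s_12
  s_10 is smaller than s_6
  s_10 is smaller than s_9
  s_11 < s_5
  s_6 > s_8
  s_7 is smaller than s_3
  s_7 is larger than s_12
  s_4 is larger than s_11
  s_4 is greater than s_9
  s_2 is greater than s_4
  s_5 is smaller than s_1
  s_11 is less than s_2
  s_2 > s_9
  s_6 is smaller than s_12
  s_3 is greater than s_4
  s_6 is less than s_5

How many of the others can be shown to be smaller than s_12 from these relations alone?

The elements the relations force below s_12 are s_10, s_11, s_8, s_6 — no chain reaches any other.
That is 4.

4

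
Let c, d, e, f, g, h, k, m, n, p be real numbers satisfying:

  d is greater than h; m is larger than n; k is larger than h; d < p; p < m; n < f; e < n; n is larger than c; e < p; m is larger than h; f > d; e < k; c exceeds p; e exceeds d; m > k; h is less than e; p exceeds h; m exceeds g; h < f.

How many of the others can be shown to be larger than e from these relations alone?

Directly above e: p, k, n.
One step further: c, f, m (6 so far).
Nothing else is reachable above e; 6 in all.

6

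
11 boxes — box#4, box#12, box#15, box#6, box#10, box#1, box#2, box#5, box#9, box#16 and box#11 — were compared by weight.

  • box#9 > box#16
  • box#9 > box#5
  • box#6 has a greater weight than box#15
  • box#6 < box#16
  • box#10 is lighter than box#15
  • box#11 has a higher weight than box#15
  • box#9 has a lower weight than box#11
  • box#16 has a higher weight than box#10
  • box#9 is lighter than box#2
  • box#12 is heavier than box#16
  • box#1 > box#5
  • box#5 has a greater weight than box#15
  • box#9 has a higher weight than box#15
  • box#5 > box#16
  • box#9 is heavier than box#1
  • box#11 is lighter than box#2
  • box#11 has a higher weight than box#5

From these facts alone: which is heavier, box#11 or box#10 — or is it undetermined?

box#11

Link the given pairs in sequence: box#10 < box#15; box#15 < box#6; box#6 < box#16; box#16 < box#5; box#5 < box#1; box#1 < box#9; box#9 < box#11.
Chaining these gives box#10 < box#15 < box#6 < box#16 < box#5 < box#1 < box#9 < box#11.
So box#11 is heavier.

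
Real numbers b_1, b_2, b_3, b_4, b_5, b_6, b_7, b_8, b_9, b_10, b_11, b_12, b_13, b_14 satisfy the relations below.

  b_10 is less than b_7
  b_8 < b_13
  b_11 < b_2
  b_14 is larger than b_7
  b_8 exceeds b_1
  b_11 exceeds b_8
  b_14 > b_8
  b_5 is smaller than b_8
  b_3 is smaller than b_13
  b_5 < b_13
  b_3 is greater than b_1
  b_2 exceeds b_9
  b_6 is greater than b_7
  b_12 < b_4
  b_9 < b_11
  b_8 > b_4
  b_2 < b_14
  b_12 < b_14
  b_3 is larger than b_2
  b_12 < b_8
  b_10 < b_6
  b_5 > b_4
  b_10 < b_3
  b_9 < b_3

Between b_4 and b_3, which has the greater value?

b_3

The relevant relations are b_4 < b_5; b_5 < b_8; b_8 < b_11; b_11 < b_2; b_2 < b_3.
Together: b_4 < b_5 < b_8 < b_11 < b_2 < b_3.
So b_4 < b_3; b_3 is the larger of the two.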